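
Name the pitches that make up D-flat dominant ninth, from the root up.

D-flat – F – A-flat – C-flat – E-flat

D-flat dominant ninth: dominant ninth on D-flat.
- root: D-flat
- major 3rd: F
- perfect 5th: A-flat
- minor 7th: C-flat
- major 9th: E-flat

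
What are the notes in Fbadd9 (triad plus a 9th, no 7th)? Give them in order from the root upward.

Root Fb, quality added-ninth:
Root: Fb
Major 3rd (3rd): Ab
Perfect 5th (5th): Cb
Major 9th (9th): Gb

Fb, Ab, Cb, Gb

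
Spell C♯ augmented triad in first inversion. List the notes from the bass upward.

In root position, C♯ augmented triad is C-sharp–E-sharp–G-double-sharp.
First inversion puts the third (E-sharp) in the bass.

E-sharp, G-double-sharp, C-sharp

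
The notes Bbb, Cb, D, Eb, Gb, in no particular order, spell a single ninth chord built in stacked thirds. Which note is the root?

Cb

Arranged so that each adjacent pair is a third by letter name: Cb – Eb – Gb – Bbb – D.
The bottom of that stack, Cb, is the root (this is Cb dominant seventh sharp nine).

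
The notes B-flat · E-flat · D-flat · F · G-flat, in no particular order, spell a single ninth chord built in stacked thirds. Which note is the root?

Stacking in thirds gives E-flat – G-flat – B-flat – D-flat – F, so E-flat is the root — E-flat minor ninth.

E-flat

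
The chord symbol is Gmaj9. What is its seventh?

F#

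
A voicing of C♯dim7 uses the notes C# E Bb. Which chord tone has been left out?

C♯dim7 = C#, E, G, Bb. The voicing lacks the 5th (diminished 5th), G.

G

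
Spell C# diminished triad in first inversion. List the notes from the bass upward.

E – G – C-sharp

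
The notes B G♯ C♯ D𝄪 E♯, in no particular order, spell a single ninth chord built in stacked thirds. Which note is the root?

Arranged so that each adjacent pair is a third by letter name: C♯ – E♯ – G♯ – B – D𝄪.
The bottom of that stack, C♯, is the root (this is C♯ dominant seventh sharp nine).

C♯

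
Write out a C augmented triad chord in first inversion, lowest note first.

In root position, C augmented triad is C–E–G#.
First inversion puts the third (E) in the bass.

E, G#, C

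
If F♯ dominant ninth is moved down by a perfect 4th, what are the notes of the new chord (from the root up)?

C# – E# – G# – B – D#

Transposed root: F# → C# (perfect 4th down). So we spell C# dominant ninth:
Root: C#
Major 3rd (3rd): E#
Perfect 5th (5th): G#
Minor 7th (7th): B
Major 9th (9th): D#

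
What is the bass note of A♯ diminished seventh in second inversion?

A♯ diminished seventh = A#–C#–E–G. Second inversion → fifth in the bass = E.

E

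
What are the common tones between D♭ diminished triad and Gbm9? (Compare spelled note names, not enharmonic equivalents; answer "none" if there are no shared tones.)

Db  Fb

D♭ diminished triad = Db, Fb, Abb.
Gbm9 = Gb, Bbb, Db, Fb, Ab.
Shared: Db, Fb.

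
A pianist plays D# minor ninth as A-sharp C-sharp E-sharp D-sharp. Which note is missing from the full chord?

The full D# minor ninth chord is D-sharp, F-sharp, A-sharp, C-sharp, E-sharp.
Comparing with the voicing, the minor 3rd (3rd) — F-sharp — is absent.

F-sharp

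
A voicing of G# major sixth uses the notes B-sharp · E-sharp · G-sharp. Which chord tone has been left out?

G# major sixth = G-sharp, B-sharp, D-sharp, E-sharp. The voicing lacks the 5th (perfect 5th), D-sharp.

D-sharp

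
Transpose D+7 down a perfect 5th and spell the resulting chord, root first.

G, B, D♯, F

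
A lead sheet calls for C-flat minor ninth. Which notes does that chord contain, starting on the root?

Cb Ebb Gb Bbb Db

Root Cb, quality minor ninth:
- root: Cb
- minor 3rd: Ebb
- perfect 5th: Gb
- minor 7th: Bbb
- major 9th: Db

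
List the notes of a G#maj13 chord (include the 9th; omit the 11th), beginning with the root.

G# – B# – D# – F## – A# – E#

Root G#, quality major thirteenth:
root → G#
3rd (major 3rd) → B#
5th (perfect 5th) → D#
7th (major 7th) → F##
9th (major 9th) → A#
13th (major 13th) → E#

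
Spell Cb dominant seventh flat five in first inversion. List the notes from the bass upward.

Eb  Gbb  Bbb  Cb

In root position, Cb dominant seventh flat five is Cb–Eb–Gbb–Bbb.
First inversion puts the third (Eb) in the bass.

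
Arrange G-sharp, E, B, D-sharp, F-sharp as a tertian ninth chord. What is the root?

E

Arranged so that each adjacent pair is a third by letter name: E – G-sharp – B – D-sharp – F-sharp.
The bottom of that stack, E, is the root (this is E major ninth).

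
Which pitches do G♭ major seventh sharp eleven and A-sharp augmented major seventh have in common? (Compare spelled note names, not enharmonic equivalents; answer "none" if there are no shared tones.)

G♭ major seventh sharp eleven: G-flat B-flat D-flat F C
A-sharp augmented major seventh: A-sharp C-double-sharp E-double-sharp G-double-sharp
Common to both → none.

none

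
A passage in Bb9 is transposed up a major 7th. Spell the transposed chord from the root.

Transposed root: Bb → A (major 7th up). So we spell A dominant ninth:
Root: A
Major 3rd (3rd): C#
Perfect 5th (5th): E
Minor 7th (7th): G
Major 9th (9th): B

A – C# – E – G – B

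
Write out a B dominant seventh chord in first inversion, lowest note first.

B dominant seventh = B–D#–F#–A; first inversion → third (D#) lowest.

D#, F#, A, B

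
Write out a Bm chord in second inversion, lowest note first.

Bm = B–D–F#; second inversion → fifth (F#) lowest.

F#, B, D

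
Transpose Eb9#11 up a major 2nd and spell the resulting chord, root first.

F, A, C, E♭, G, B

A major 2nd up from E♭ is F, so the new chord is F dominant ninth sharp eleven.
root → F
3rd (major 3rd) → A
5th (perfect 5th) → C
7th (minor 7th) → E♭
9th (major 9th) → G
11th (augmented 11th) → B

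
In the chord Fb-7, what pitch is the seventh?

Root of Fb-7 = Fb. The 7th is a minor 7th: Fb up a minor 7th → Ebb.

Ebb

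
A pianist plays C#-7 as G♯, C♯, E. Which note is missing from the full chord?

C#-7 = C♯, E, G♯, B. The voicing lacks the 7th (minor 7th), B.

B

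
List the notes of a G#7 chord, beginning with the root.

G#7: dominant seventh on G♯.
Root: G♯
Major 3rd (3rd): B♯
Perfect 5th (5th): D♯
Minor 7th (7th): F♯

G♯  B♯  D♯  F♯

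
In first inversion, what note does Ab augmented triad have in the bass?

Ab augmented triad = A-flat–C–E. First inversion → third in the bass = C.

C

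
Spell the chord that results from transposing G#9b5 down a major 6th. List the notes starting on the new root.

A major 6th down from G# is B, so the new chord is B dominant ninth flat five.
Root: B
Major 3rd (3rd): D#
Diminished 5th (5th): F
Minor 7th (7th): A
Major 9th (9th): C#

B D# F A C#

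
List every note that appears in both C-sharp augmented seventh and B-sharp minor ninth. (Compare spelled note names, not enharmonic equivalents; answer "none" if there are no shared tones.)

C-sharp augmented seventh: C-sharp E-sharp G-double-sharp B
B-sharp minor ninth: B-sharp D-sharp F-double-sharp A-sharp C-double-sharp
Common to both → none.

none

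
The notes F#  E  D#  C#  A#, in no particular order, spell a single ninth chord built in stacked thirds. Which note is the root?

D#

Arranged so that each adjacent pair is a third by letter name: D# – F# – A# – C# – E.
The bottom of that stack, D#, is the root (this is D# minor seventh flat nine).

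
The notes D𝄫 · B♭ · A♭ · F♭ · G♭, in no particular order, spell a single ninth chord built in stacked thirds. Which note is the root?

Arranged so that each adjacent pair is a third by letter name: G♭ – B♭ – D𝄫 – F♭ – A♭.
The bottom of that stack, G♭, is the root (this is G♭ dominant ninth flat five).

G♭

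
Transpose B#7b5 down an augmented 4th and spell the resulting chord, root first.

An augmented 4th down from B# is F#, so the new chord is F# dominant seventh flat five.
root → F#
3rd (major 3rd) → A#
5th (diminished 5th) → C
7th (minor 7th) → E

F# A# C E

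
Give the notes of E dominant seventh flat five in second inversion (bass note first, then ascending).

B-flat – D – E – G-sharp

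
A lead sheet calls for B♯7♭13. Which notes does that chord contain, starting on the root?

B♯, D𝄪, F𝄪, A♯, G♯

B♯7♭13 is a dominant seventh flat thirteen built on B♯.
root → B♯
3rd (major 3rd) → D𝄪
5th (perfect 5th) → F𝄪
7th (minor 7th) → A♯
13th (minor 13th) → G♯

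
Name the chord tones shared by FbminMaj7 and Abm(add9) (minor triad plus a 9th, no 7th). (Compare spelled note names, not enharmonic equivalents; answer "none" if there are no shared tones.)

FbminMaj7: Fb Abb Cb Eb
Abm(add9): Ab Cb Eb Bb
Common to both → Cb, Eb.

Cb – Eb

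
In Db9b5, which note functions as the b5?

Db9b5 is built on Db; its 5th is a diminished 5th above the root.
A fifth above D uses the letter A, and the diminished 5th above Db is Abb.

Abb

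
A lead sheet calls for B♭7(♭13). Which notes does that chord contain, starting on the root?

B♭7(♭13): dominant seventh flat thirteen on Bb.
Bb — root
D — major 3rd
F — perfect 5th
Ab — minor 7th
Gb — minor 13th

Bb, D, F, Ab, Gb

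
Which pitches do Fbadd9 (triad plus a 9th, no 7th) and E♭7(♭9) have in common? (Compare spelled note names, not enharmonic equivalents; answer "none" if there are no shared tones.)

Fbadd9 = F♭, A♭, C♭, G♭.
E♭7(♭9) = E♭, G, B♭, D♭, F♭.
Shared: F♭.

F♭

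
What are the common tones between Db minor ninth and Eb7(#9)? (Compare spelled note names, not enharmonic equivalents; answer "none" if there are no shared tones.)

D♭ E♭

Db minor ninth: D♭ F♭ A♭ C♭ E♭
Eb7(#9): E♭ G B♭ D♭ F♯
Common to both → D♭, E♭.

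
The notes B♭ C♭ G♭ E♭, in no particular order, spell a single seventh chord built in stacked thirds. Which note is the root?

C♭

Stacking in thirds gives C♭ – E♭ – G♭ – B♭, so C♭ is the root — C♭ major seventh.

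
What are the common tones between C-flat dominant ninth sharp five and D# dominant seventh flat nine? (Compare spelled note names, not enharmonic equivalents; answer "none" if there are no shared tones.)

none

C-flat dominant ninth sharp five = C-flat, E-flat, G, B-double-flat, D-flat.
D# dominant seventh flat nine = D-sharp, F-double-sharp, A-sharp, C-sharp, E.
Shared: none.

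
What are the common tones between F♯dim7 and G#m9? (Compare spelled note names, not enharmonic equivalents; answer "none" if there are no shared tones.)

F#

F♯dim7: F# A C Eb
G#m9: G# B D# F# A#
Common to both → F#.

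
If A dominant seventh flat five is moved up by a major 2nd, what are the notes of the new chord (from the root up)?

Transposed root: A → B (major 2nd up). So we spell B dominant seventh flat five:
Root: B
Major 3rd (3rd): D#
Diminished 5th (5th): F
Minor 7th (7th): A

B – D# – F – A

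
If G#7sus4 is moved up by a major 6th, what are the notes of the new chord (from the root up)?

A major 6th up from G# is E#, so the new chord is E# dominant seventh suspended fourth.
- root: E#
- perfect 4th: A#
- perfect 5th: B#
- minor 7th: D#

E# – A# – B# – D#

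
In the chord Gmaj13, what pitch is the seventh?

F#

Gmaj13 is built on G; its 7th is a major 7th above the root.
A seventh above G uses the letter F, and the major 7th above G is F#.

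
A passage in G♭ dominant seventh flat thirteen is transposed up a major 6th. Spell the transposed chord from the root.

Gb up a major 6th → Eb. New chord: Eb dominant seventh flat thirteen.
root → Eb
3rd (major 3rd) → G
5th (perfect 5th) → Bb
7th (minor 7th) → Db
13th (minor 13th) → Cb

Eb, G, Bb, Db, Cb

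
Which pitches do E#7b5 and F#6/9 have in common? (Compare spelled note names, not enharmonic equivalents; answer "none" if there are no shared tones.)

E#7b5 = E#, G##, B, D#.
F#6/9 = F#, A#, C#, D#, G#.
Shared: D#.

D#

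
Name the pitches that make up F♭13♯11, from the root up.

Fb – Ab – Cb – Ebb – Gb – Bb – Db

F♭13♯11: dominant thirteenth sharp eleven on Fb.
- root: Fb
- major 3rd: Ab
- perfect 5th: Cb
- minor 7th: Ebb
- major 9th: Gb
- augmented 11th: Bb
- major 13th: Db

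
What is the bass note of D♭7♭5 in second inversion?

Abb

D♭7♭5 = Db–F–Abb–Cb. Second inversion → fifth in the bass = Abb.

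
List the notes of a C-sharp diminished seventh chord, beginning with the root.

C# E G Bb

Root C#, quality diminished seventh:
root → C#
3rd (minor 3rd) → E
5th (diminished 5th) → G
7th (diminished 7th) → Bb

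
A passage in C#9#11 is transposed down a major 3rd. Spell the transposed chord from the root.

A  C#  E  G  B  D#

A major 3rd down from C# is A, so the new chord is A dominant ninth sharp eleven.
- root: A
- major 3rd: C#
- perfect 5th: E
- minor 7th: G
- major 9th: B
- augmented 11th: D#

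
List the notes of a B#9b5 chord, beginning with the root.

Root B♯, quality dominant ninth flat five:
- root: B♯
- major 3rd: D𝄪
- diminished 5th: F♯
- minor 7th: A♯
- major 9th: C𝄪

B♯ D𝄪 F♯ A♯ C𝄪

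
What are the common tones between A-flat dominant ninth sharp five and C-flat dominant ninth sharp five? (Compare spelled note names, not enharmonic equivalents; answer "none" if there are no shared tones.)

none

A-flat dominant ninth sharp five: A-flat C E G-flat B-flat
C-flat dominant ninth sharp five: C-flat E-flat G B-double-flat D-flat
Common to both → none.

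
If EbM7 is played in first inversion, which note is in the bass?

EbM7 = E♭–G–B♭–D. First inversion → third in the bass = G.

G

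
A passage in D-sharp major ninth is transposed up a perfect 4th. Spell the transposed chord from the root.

G# – B# – D# – F## – A#

D# up a perfect 4th → G#. New chord: G# major ninth.
- root: G#
- major 3rd: B#
- perfect 5th: D#
- major 7th: F##
- major 9th: A#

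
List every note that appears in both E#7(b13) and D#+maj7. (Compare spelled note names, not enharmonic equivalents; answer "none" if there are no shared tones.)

E#7(b13) = E#, G##, B#, D#, C#.
D#+maj7 = D#, F##, A##, C##.
Shared: D#.

D#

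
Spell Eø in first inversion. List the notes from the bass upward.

G, B♭, D, E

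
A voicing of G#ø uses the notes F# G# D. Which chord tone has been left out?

B

G#ø = G#, B, D, F#. The voicing lacks the 3rd (minor 3rd), B.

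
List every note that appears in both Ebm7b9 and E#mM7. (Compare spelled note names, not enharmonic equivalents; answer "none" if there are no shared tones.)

Ebm7b9 = Eb, Gb, Bb, Db, Fb.
E#mM7 = E#, G#, B#, D##.
Shared: none.

none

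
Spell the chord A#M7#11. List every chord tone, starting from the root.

Root A#, quality major seventh sharp eleven:
- root: A#
- major 3rd: C##
- perfect 5th: E#
- major 7th: G##
- augmented 11th: D##

A#, C##, E#, G##, D##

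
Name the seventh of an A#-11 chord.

G♯

A#-11 is built on A♯; its 7th is a minor 7th above the root.
A seventh above A uses the letter G, and the minor 7th above A♯ is G♯.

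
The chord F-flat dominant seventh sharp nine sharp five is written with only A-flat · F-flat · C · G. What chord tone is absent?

E-double-flat

The full F-flat dominant seventh sharp nine sharp five chord is F-flat, A-flat, C, E-double-flat, G.
Comparing with the voicing, the minor 7th (7th) — E-double-flat — is absent.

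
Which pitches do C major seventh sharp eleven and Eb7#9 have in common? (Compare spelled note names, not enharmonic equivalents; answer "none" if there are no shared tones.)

G F♯

C major seventh sharp eleven = C, E, G, B, F♯.
Eb7#9 = E♭, G, B♭, D♭, F♯.
Shared: G, F♯.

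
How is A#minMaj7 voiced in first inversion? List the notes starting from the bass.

C#  E#  G##  A#

A#minMaj7 = A#–C#–E#–G##; first inversion → third (C#) lowest.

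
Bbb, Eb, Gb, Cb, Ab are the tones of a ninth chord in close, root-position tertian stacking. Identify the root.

Arranged so that each adjacent pair is a third by letter name: Ab – Cb – Eb – Gb – Bbb.
The bottom of that stack, Ab, is the root (this is Ab minor seventh flat nine).

Ab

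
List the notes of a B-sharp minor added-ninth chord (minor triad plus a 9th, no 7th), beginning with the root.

Root B-sharp, quality minor added-ninth:
root → B-sharp
3rd (minor 3rd) → D-sharp
5th (perfect 5th) → F-double-sharp
9th (major 9th) → C-double-sharp

B-sharp  D-sharp  F-double-sharp  C-double-sharp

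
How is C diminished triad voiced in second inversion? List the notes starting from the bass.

In root position, C diminished triad is C–E-flat–G-flat.
Second inversion puts the fifth (G-flat) in the bass.

G-flat, C, E-flat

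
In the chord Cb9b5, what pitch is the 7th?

Bbb

Cb9b5 is built on Cb; its 7th is a minor 7th above the root.
A seventh above C uses the letter B, and the minor 7th above Cb is Bbb.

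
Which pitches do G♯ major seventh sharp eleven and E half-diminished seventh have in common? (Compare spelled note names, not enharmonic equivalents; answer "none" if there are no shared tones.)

G♯ major seventh sharp eleven = G#, B#, D#, F##, C##.
E half-diminished seventh = E, G, Bb, D.
Shared: none.

none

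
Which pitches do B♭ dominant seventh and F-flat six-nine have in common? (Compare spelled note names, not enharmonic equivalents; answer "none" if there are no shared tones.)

A-flat

B♭ dominant seventh = B-flat, D, F, A-flat.
F-flat six-nine = F-flat, A-flat, C-flat, D-flat, G-flat.
Shared: A-flat.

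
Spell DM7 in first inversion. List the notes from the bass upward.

DM7 = D–F#–A–C#; first inversion → third (F#) lowest.

F# – A – C# – D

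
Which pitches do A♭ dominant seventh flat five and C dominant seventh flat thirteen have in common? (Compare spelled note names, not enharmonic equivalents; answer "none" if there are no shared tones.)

A♭ dominant seventh flat five: A-flat C E-double-flat G-flat
C dominant seventh flat thirteen: C E G B-flat A-flat
Common to both → A-flat, C.

A-flat – C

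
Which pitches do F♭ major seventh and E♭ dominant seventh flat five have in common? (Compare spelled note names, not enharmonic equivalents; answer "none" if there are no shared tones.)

E-flat

F♭ major seventh: F-flat A-flat C-flat E-flat
E♭ dominant seventh flat five: E-flat G B-double-flat D-flat
Common to both → E-flat.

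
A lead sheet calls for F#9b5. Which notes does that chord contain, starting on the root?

F#, A#, C, E, G#

Root F#, quality dominant ninth flat five:
root → F#
3rd (major 3rd) → A#
5th (diminished 5th) → C
7th (minor 7th) → E
9th (major 9th) → G#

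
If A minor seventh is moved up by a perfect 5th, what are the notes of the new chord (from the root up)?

E G B D

A perfect 5th up from A is E, so the new chord is E minor seventh.
Root: E
Minor 3rd (3rd): G
Perfect 5th (5th): B
Minor 7th (7th): D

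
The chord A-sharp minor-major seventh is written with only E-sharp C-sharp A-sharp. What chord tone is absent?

G-double-sharp

A-sharp minor-major seventh = A-sharp, C-sharp, E-sharp, G-double-sharp. The voicing lacks the 7th (major 7th), G-double-sharp.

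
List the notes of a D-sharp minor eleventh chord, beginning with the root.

D-sharp  F-sharp  A-sharp  C-sharp  E-sharp  G-sharp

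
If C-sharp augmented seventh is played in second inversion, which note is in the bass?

G##

C-sharp augmented seventh = C#–E#–G##–B. Second inversion → fifth in the bass = G##.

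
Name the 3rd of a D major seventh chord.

D major seventh is built on D; its 3rd is a major 3rd above the root.
A third above D uses the letter F, and the major 3rd above D is F#.

F#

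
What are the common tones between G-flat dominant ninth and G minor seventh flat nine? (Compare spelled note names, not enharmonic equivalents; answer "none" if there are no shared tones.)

B-flat  A-flat

G-flat dominant ninth = G-flat, B-flat, D-flat, F-flat, A-flat.
G minor seventh flat nine = G, B-flat, D, F, A-flat.
Shared: B-flat, A-flat.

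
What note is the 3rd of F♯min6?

A

F♯min6 is built on F#; its 3rd is a minor 3rd above the root.
A third above F uses the letter A, and the minor 3rd above F# is A.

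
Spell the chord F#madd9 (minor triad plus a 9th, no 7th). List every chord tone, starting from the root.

F# – A – C# – G#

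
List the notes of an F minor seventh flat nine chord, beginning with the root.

Root F, quality minor seventh flat nine:
- root: F
- minor 3rd: A-flat
- perfect 5th: C
- minor 7th: E-flat
- minor 9th: G-flat

F, A-flat, C, E-flat, G-flat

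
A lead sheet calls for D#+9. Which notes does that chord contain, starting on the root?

D#, F##, A##, C#, E#

Root D#, quality dominant ninth sharp five:
root → D#
3rd (major 3rd) → F##
5th (augmented 5th) → A##
7th (minor 7th) → C#
9th (major 9th) → E#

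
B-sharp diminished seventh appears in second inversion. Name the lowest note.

F#

B-sharp diminished seventh in root position is B#–D#–F#–A.
Second inversion places the fifth in the bass, which is F#.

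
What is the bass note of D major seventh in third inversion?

C#

D major seventh in root position is D–F#–A–C#.
Third inversion places the seventh in the bass, which is C#.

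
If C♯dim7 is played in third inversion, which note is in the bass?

C♯dim7 = C#–E–G–Bb. Third inversion → seventh in the bass = Bb.

Bb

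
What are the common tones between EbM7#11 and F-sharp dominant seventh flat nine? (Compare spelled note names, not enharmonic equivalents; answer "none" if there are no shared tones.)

G

EbM7#11 = E♭, G, B♭, D, A.
F-sharp dominant seventh flat nine = F♯, A♯, C♯, E, G.
Shared: G.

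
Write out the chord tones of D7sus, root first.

D7sus is a dominant seventh suspended fourth built on D.
- root: D
- perfect 4th: G
- perfect 5th: A
- minor 7th: C

D G A C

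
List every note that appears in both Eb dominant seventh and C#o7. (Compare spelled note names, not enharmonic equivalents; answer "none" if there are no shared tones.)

G  Bb

Eb dominant seventh = Eb, G, Bb, Db.
C#o7 = C#, E, G, Bb.
Shared: G, Bb.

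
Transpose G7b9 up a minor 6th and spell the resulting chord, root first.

Eb G Bb Db Fb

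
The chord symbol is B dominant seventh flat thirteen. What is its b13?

G

Root of B dominant seventh flat thirteen = B. The 13th is a minor 13th: B up a minor 13th → G.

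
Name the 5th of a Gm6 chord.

D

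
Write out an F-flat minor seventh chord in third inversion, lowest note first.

F-flat minor seventh = Fb–Abb–Cb–Ebb; third inversion → seventh (Ebb) lowest.

Ebb  Fb  Abb  Cb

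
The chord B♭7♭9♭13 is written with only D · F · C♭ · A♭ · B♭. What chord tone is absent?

B♭7♭9♭13 = B♭, D, F, A♭, C♭, G♭. The voicing lacks the 13th (minor 13th), G♭.

G♭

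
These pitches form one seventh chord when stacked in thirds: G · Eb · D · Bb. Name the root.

Eb

Stacking in thirds gives Eb – G – Bb – D, so Eb is the root — Eb major seventh.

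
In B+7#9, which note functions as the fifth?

B+7#9 is built on B; its 5th is an augmented 5th above the root.
A fifth above B uses the letter F, and the augmented 5th above B is F𝄪.

F𝄪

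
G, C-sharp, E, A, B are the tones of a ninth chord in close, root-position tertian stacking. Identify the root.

A

Arranged so that each adjacent pair is a third by letter name: A – C-sharp – E – G – B.
The bottom of that stack, A, is the root (this is A dominant ninth).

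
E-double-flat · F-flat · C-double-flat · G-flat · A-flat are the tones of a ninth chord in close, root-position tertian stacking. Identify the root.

Stacking in thirds gives F-flat – A-flat – C-double-flat – E-double-flat – G-flat, so F-flat is the root — F-flat dominant ninth flat five.

F-flat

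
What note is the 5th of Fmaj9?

Root of Fmaj9 = F. The 5th is a perfect 5th: F up a perfect 5th → C.

C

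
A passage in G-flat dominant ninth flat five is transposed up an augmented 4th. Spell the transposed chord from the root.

C  E  Gb  Bb  D

Gb up an augmented 4th → C. New chord: C dominant ninth flat five.
C — root
E — major 3rd
Gb — diminished 5th
Bb — minor 7th
D — major 9th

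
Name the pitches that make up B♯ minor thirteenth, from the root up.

B-sharp, D-sharp, F-double-sharp, A-sharp, C-double-sharp, E-sharp, G-double-sharp

Root B-sharp, quality minor thirteenth:
- root: B-sharp
- minor 3rd: D-sharp
- perfect 5th: F-double-sharp
- minor 7th: A-sharp
- major 9th: C-double-sharp
- perfect 11th: E-sharp
- major 13th: G-double-sharp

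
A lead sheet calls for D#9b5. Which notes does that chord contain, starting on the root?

D#  F##  A  C#  E#

D#9b5: dominant ninth flat five on D#.
Root: D#
Major 3rd (3rd): F##
Diminished 5th (5th): A
Minor 7th (7th): C#
Major 9th (9th): E#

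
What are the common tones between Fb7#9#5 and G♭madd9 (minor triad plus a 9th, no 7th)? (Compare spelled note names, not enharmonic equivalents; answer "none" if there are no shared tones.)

Fb7#9#5 = Fb, Ab, C, Ebb, G.
G♭madd9 = Gb, Bbb, Db, Ab.
Shared: Ab.

Ab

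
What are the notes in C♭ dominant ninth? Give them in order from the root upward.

C♭ dominant ninth: dominant ninth on C-flat.
Root: C-flat
Major 3rd (3rd): E-flat
Perfect 5th (5th): G-flat
Minor 7th (7th): B-double-flat
Major 9th (9th): D-flat

C-flat E-flat G-flat B-double-flat D-flat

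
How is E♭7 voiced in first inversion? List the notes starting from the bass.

E♭7 = Eb–G–Bb–Db; first inversion → third (G) lowest.

G – Bb – Db – Eb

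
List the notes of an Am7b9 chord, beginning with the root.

A C E G B♭

Root A, quality minor seventh flat nine:
Root: A
Minor 3rd (3rd): C
Perfect 5th (5th): E
Minor 7th (7th): G
Minor 9th (9th): B♭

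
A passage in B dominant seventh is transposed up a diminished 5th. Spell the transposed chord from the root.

Transposed root: B → F (diminished 5th up). So we spell F dominant seventh:
Root: F
Major 3rd (3rd): A
Perfect 5th (5th): C
Minor 7th (7th): E-flat

F  A  C  E-flat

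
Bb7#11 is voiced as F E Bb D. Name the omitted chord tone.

Ab

Bb7#11 = Bb, D, F, Ab, E. The voicing lacks the 7th (minor 7th), Ab.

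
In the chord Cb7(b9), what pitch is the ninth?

Root of Cb7(b9) = Cb. The 9th is a minor 9th: Cb up a minor 9th → Dbb.

Dbb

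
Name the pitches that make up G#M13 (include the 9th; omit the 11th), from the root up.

G#M13 is a major thirteenth built on G#.
root → G#
3rd (major 3rd) → B#
5th (perfect 5th) → D#
7th (major 7th) → F##
9th (major 9th) → A#
13th (major 13th) → E#

G#  B#  D#  F##  A#  E#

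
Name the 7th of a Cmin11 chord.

Bb

Root of Cmin11 = C. The 7th is a minor 7th: C up a minor 7th → Bb.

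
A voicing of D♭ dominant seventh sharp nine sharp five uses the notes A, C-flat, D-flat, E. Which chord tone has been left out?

F

The full D♭ dominant seventh sharp nine sharp five chord is D-flat, F, A, C-flat, E.
Comparing with the voicing, the major 3rd (3rd) — F — is absent.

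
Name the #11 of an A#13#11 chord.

D##

Root of A#13#11 = A#. The 11th is an augmented 11th: A# up an augmented 11th → D##.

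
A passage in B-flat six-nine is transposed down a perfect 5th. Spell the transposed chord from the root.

A perfect 5th down from B-flat is E-flat, so the new chord is E-flat six-nine.
root → E-flat
3rd (major 3rd) → G
5th (perfect 5th) → B-flat
6th (major 6th) → C
9th (major 9th) → F

E-flat, G, B-flat, C, F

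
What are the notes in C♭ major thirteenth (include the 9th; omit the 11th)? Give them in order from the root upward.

C♭ E♭ G♭ B♭ D♭ A♭

C♭ major thirteenth is a major thirteenth built on C♭.
root → C♭
3rd (major 3rd) → E♭
5th (perfect 5th) → G♭
7th (major 7th) → B♭
9th (major 9th) → D♭
13th (major 13th) → A♭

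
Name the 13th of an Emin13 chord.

Root of Emin13 = E. The 13th is a major 13th: E up a major 13th → C#.

C#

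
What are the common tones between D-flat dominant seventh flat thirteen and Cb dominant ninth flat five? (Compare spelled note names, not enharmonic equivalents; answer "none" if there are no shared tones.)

D-flat dominant seventh flat thirteen: D-flat F A-flat C-flat B-double-flat
Cb dominant ninth flat five: C-flat E-flat G-double-flat B-double-flat D-flat
Common to both → D-flat, C-flat, B-double-flat.

D-flat, C-flat, B-double-flat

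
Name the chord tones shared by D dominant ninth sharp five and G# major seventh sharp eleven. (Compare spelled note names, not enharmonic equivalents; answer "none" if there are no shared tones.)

D dominant ninth sharp five: D F-sharp A-sharp C E
G# major seventh sharp eleven: G-sharp B-sharp D-sharp F-double-sharp C-double-sharp
Common to both → none.

none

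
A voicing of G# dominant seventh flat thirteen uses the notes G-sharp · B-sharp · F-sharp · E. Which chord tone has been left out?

The full G# dominant seventh flat thirteen chord is G-sharp, B-sharp, D-sharp, F-sharp, E.
Comparing with the voicing, the perfect 5th (5th) — D-sharp — is absent.

D-sharp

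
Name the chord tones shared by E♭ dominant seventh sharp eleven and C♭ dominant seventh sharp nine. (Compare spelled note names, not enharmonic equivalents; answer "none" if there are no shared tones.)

E♭ dominant seventh sharp eleven = E-flat, G, B-flat, D-flat, A.
C♭ dominant seventh sharp nine = C-flat, E-flat, G-flat, B-double-flat, D.
Shared: E-flat.

E-flat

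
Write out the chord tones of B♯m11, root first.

B♯  D♯  F𝄪  A♯  C𝄪  E♯

Root B♯, quality minor eleventh:
Root: B♯
Minor 3rd (3rd): D♯
Perfect 5th (5th): F𝄪
Minor 7th (7th): A♯
Major 9th (9th): C𝄪
Perfect 11th (11th): E♯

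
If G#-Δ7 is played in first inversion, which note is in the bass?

B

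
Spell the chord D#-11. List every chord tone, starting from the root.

D♯ F♯ A♯ C♯ E♯ G♯

D#-11 is a minor eleventh built on D♯.
- root: D♯
- minor 3rd: F♯
- perfect 5th: A♯
- minor 7th: C♯
- major 9th: E♯
- perfect 11th: G♯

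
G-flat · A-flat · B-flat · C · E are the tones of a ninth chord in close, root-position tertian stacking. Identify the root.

A-flat

Stacking in thirds gives A-flat – C – E – G-flat – B-flat, so A-flat is the root — A-flat dominant ninth sharp five.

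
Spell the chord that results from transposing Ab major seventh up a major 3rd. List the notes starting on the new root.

C, E, G, B

Transposed root: A-flat → C (major 3rd up). So we spell C major seventh:
- root: C
- major 3rd: E
- perfect 5th: G
- major 7th: B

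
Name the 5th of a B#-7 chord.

B#-7 is built on B#; its 5th is a perfect 5th above the root.
A fifth above B uses the letter F, and the perfect 5th above B# is F##.

F##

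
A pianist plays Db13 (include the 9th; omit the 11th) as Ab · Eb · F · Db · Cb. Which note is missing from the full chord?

Bb

Db13 = Db, F, Ab, Cb, Eb, Bb. The voicing lacks the 13th (major 13th), Bb.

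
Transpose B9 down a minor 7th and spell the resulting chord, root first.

B down a minor 7th → C#. New chord: C# dominant ninth.
C# — root
E# — major 3rd
G# — perfect 5th
B — minor 7th
D# — major 9th

C# E# G# B D#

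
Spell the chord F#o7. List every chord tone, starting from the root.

F♯, A, C, E♭

Root F♯, quality diminished seventh:
- root: F♯
- minor 3rd: A
- diminished 5th: C
- diminished 7th: E♭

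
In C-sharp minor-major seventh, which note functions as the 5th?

C-sharp minor-major seventh is built on C♯; its 5th is a perfect 5th above the root.
A fifth above C uses the letter G, and the perfect 5th above C♯ is G♯.

G♯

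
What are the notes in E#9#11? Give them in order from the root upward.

E#  G##  B#  D#  F##  A##

Root E#, quality dominant ninth sharp eleven:
E# — root
G## — major 3rd
B# — perfect 5th
D# — minor 7th
F## — major 9th
A## — augmented 11th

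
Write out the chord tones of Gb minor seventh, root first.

G-flat, B-double-flat, D-flat, F-flat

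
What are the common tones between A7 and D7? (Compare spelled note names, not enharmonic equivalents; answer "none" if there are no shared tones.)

A7: A C# E G
D7: D F# A C
Common to both → A.

A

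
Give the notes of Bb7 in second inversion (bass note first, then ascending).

In root position, Bb7 is Bb–D–F–Ab.
Second inversion puts the fifth (F) in the bass.

F Ab Bb D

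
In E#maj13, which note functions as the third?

G##

E#maj13 is built on E#; its 3rd is a major 3rd above the root.
A third above E uses the letter G, and the major 3rd above E# is G##.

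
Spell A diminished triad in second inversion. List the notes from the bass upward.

E-flat  A  C

A diminished triad = A–C–E-flat; second inversion → fifth (E-flat) lowest.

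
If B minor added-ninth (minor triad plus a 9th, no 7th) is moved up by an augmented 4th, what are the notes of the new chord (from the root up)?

E-sharp  G-sharp  B-sharp  F-double-sharp

B up an augmented 4th → E-sharp. New chord: E-sharp minor added-ninth.
Root: E-sharp
Minor 3rd (3rd): G-sharp
Perfect 5th (5th): B-sharp
Major 9th (9th): F-double-sharp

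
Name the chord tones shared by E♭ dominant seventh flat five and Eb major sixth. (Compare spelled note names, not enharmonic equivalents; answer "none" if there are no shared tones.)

E♭ dominant seventh flat five: E-flat G B-double-flat D-flat
Eb major sixth: E-flat G B-flat C
Common to both → E-flat, G.

E-flat G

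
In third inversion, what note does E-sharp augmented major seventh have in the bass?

D-double-sharp

E-sharp augmented major seventh in root position is E-sharp–G-double-sharp–B-double-sharp–D-double-sharp.
Third inversion places the seventh in the bass, which is D-double-sharp.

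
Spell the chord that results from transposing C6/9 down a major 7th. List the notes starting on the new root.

Db – F – Ab – Bb – Eb

Transposed root: C → Db (major 7th down). So we spell Db six-nine:
Db — root
F — major 3rd
Ab — perfect 5th
Bb — major 6th
Eb — major 9th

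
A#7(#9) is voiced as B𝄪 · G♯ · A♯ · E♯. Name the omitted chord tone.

The full A#7(#9) chord is A♯, C𝄪, E♯, G♯, B𝄪.
Comparing with the voicing, the major 3rd (3rd) — C𝄪 — is absent.

C𝄪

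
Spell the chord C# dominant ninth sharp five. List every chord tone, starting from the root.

C#  E#  G##  B  D#

Root C#, quality dominant ninth sharp five:
root → C#
3rd (major 3rd) → E#
5th (augmented 5th) → G##
7th (minor 7th) → B
9th (major 9th) → D#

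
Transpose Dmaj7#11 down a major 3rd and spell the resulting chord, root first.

A major 3rd down from D is Bb, so the new chord is Bb major seventh sharp eleven.
Bb — root
D — major 3rd
F — perfect 5th
A — major 7th
E — augmented 11th

Bb, D, F, A, E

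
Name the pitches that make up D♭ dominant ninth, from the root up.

Root D-flat, quality dominant ninth:
root → D-flat
3rd (major 3rd) → F
5th (perfect 5th) → A-flat
7th (minor 7th) → C-flat
9th (major 9th) → E-flat

D-flat, F, A-flat, C-flat, E-flat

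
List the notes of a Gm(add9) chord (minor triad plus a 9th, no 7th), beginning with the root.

G  B♭  D  A

Root G, quality minor added-ninth:
- root: G
- minor 3rd: B♭
- perfect 5th: D
- major 9th: A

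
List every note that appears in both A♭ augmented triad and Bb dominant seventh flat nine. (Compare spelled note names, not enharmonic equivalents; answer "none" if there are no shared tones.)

Ab

A♭ augmented triad = Ab, C, E.
Bb dominant seventh flat nine = Bb, D, F, Ab, Cb.
Shared: Ab.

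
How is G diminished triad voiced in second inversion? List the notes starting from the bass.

D-flat, G, B-flat

In root position, G diminished triad is G–B-flat–D-flat.
Second inversion puts the fifth (D-flat) in the bass.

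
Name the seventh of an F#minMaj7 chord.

E#

F#minMaj7 is built on F#; its 7th is a major 7th above the root.
A seventh above F uses the letter E, and the major 7th above F# is E#.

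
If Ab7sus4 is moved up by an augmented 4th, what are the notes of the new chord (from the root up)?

Transposed root: Ab → D (augmented 4th up). So we spell D dominant seventh suspended fourth:
- root: D
- perfect 4th: G
- perfect 5th: A
- minor 7th: C

D, G, A, C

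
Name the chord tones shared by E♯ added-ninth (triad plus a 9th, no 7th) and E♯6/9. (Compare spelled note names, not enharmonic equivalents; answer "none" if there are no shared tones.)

E# – G## – B# – F##

E♯ added-ninth: E# G## B# F##
E♯6/9: E# G## B# C## F##
Common to both → E#, G##, B#, F##.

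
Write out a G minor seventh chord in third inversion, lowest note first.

F, G, B-flat, D

In root position, G minor seventh is G–B-flat–D–F.
Third inversion puts the seventh (F) in the bass.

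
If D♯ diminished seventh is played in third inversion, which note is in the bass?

C

D♯ diminished seventh in root position is D-sharp–F-sharp–A–C.
Third inversion places the seventh in the bass, which is C.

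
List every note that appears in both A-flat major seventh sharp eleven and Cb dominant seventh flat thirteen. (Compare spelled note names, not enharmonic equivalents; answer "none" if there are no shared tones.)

E-flat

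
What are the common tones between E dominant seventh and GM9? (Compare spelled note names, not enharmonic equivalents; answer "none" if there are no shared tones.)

B, D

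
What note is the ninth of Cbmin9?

Db

Root of Cbmin9 = Cb. The 9th is a major 9th: Cb up a major 9th → Db.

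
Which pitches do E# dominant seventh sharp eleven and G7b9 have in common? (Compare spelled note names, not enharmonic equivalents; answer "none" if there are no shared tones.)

E# dominant seventh sharp eleven: E# G## B# D# A##
G7b9: G B D F Ab
Common to both → none.

none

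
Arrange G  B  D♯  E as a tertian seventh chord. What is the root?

Arranged so that each adjacent pair is a third by letter name: E – G – B – D♯.
The bottom of that stack, E, is the root (this is E minor-major seventh).

E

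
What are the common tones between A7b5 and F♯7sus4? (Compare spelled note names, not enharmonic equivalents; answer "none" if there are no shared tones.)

C#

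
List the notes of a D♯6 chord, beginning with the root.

D# – F## – A# – B#

Root D#, quality major sixth:
- root: D#
- major 3rd: F##
- perfect 5th: A#
- major 6th: B#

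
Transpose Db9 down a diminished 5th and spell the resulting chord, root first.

G B D F A

Db down a diminished 5th → G. New chord: G dominant ninth.
Root: G
Major 3rd (3rd): B
Perfect 5th (5th): D
Minor 7th (7th): F
Major 9th (9th): A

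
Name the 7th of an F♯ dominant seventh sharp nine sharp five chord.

Root of F♯ dominant seventh sharp nine sharp five = F-sharp. The 7th is a minor 7th: F-sharp up a minor 7th → E.

E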